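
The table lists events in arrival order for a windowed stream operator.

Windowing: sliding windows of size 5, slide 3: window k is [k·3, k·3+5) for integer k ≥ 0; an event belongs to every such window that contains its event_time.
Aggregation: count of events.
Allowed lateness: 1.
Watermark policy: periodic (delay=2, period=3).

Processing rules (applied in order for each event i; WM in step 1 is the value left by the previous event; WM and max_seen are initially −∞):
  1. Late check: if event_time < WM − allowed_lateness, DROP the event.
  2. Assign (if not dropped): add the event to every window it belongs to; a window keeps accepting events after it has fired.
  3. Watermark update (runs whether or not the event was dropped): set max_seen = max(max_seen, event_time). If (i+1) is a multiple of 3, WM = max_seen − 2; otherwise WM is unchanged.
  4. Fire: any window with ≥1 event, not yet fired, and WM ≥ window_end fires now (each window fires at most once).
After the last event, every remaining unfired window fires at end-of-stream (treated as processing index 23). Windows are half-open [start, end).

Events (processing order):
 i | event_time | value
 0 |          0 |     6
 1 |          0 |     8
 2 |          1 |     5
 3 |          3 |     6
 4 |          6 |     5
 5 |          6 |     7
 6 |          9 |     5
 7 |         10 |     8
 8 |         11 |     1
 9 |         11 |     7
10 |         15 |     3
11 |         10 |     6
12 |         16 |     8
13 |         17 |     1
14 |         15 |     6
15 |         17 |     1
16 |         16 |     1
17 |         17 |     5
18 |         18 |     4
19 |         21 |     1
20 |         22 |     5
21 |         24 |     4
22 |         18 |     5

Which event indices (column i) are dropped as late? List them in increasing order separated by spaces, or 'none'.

i=0 t=0 v=6: → [0,5); WM=−∞
i=1 t=0 v=8: → [0,5); WM=−∞
i=2 t=1 v=5: → [0,5); WM=-1
i=3 t=3 v=6: → [3,8),[0,5); WM=-1
i=4 t=6 v=5: → [6,11),[3,8); WM=-1
i=5 t=6 v=7: → [6,11),[3,8); WM=4
i=6 t=9 v=5: → [9,14),[6,11); WM=4
i=7 t=10 v=8: → [9,14),[6,11); WM=4
i=8 t=11 v=1: → [9,14); WM=9; [0,5) fires=4 [3,8) fires=3
i=9 t=11 v=7: → [9,14); WM=9
i=10 t=15 v=3: → [15,20),[12,17); WM=9
i=11 t=10 v=6: → [9,14),[6,11); WM=13; [6,11) fires=5
i=12 t=16 v=8: → [15,20),[12,17); WM=13
i=13 t=17 v=1: → [15,20); WM=13
i=14 t=15 v=6: → [15,20),[12,17); WM=15; [9,14) fires=5
i=15 t=17 v=1: → [15,20); WM=15
i=16 t=16 v=1: → [15,20),[12,17); WM=15
i=17 t=17 v=5: → [15,20); WM=15
i=18 t=18 v=4: → [18,23),[15,20); WM=15
i=19 t=21 v=1: → [21,26),[18,23); WM=15
i=20 t=22 v=5: → [21,26),[18,23); WM=20; [12,17) fires=4 [15,20) fires=8
i=21 t=24 v=4: → [24,29),[21,26); WM=20
i=22 t=18 v=5: DROP (t<20-1); WM=20

22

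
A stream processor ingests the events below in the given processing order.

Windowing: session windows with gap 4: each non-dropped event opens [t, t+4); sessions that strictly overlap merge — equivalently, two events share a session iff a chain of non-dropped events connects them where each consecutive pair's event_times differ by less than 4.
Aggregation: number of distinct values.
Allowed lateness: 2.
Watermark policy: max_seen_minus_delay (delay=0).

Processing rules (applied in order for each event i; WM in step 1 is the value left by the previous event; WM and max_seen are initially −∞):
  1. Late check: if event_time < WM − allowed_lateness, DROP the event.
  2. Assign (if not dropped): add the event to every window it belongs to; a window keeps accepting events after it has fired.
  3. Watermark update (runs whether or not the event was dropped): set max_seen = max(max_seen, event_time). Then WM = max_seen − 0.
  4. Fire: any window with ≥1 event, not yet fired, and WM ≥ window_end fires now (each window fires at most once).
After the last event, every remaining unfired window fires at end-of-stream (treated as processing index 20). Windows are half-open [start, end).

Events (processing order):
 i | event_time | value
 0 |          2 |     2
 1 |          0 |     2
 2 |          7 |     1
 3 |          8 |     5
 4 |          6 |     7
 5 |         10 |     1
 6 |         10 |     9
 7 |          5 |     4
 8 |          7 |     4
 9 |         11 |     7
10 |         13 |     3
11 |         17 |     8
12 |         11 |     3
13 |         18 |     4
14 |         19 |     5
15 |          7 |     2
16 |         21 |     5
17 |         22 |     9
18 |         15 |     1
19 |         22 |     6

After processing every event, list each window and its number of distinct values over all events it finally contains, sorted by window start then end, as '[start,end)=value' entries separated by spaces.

i=0 t=2 v=2: → [2,6); WM=2
i=1 t=0 v=2: → [0,6); WM=2
i=2 t=7 v=1: → [7,11); WM=7
i=3 t=8 v=5: → [7,12); WM=8
i=4 t=6 v=7: → [6,12); WM=8
i=5 t=10 v=1: → [6,14); WM=10
i=6 t=10 v=9: → [6,14); WM=10
i=7 t=5 v=4: DROP (t<10-2); WM=10
i=8 t=7 v=4: DROP (t<10-2); WM=10
i=9 t=11 v=7: → [6,15); WM=11
i=10 t=13 v=3: → [6,17); WM=13
i=11 t=17 v=8: → [17,21); WM=17
i=12 t=11 v=3: DROP (t<17-2); WM=17
i=13 t=18 v=4: → [17,22); WM=18
i=14 t=19 v=5: → [17,23); WM=19
i=15 t=7 v=2: DROP (t<19-2); WM=19
i=16 t=21 v=5: → [17,25); WM=21
i=17 t=22 v=9: → [17,26); WM=22
i=18 t=15 v=1: DROP (t<22-2); WM=22
i=19 t=22 v=6: → [17,26); WM=22

[0,6)=1 [6,17)=5 [17,26)=5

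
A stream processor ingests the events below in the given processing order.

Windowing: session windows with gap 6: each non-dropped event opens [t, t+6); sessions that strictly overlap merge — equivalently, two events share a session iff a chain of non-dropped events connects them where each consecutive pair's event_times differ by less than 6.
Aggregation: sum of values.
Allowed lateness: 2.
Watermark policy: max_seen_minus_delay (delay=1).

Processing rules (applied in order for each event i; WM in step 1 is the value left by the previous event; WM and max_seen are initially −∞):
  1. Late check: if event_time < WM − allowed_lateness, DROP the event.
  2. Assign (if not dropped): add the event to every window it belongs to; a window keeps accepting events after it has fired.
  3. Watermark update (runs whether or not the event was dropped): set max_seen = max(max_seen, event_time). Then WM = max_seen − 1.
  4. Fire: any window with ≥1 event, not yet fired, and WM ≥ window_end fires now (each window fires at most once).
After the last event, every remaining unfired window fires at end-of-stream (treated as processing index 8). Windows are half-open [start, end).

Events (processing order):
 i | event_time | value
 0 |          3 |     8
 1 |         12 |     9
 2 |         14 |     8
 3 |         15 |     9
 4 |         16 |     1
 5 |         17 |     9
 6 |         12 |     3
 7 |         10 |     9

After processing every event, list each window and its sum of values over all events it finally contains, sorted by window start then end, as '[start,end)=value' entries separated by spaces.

i=0 t=3 v=8: → [3,9); WM=2
i=1 t=12 v=9: → [12,18); WM=11
i=2 t=14 v=8: → [12,20); WM=13
i=3 t=15 v=9: → [12,21); WM=14
i=4 t=16 v=1: → [12,22); WM=15
i=5 t=17 v=9: → [12,23); WM=16
i=6 t=12 v=3: DROP (t<16-2); WM=16
i=7 t=10 v=9: DROP (t<16-2); WM=16

[3,9)=8 [12,23)=36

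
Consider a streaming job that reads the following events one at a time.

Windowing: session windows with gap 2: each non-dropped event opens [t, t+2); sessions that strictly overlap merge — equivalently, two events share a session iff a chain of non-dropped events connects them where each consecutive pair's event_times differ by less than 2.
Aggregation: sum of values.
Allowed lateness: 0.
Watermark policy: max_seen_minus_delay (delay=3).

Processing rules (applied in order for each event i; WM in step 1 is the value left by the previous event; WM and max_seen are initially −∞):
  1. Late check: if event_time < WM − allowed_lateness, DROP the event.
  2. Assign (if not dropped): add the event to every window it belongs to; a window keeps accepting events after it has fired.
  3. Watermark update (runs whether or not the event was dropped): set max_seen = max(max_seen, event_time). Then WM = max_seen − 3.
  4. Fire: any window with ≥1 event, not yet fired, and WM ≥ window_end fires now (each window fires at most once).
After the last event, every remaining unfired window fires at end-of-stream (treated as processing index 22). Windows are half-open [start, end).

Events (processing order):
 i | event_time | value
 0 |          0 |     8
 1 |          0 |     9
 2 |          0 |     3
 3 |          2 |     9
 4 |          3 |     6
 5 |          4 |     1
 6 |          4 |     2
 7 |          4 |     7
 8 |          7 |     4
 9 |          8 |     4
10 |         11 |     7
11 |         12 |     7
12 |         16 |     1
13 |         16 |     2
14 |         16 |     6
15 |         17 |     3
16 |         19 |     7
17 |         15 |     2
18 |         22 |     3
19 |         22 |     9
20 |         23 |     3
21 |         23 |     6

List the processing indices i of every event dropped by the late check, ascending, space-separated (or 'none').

17

i=0 t=0 v=8: → [0,2); WM=-3
i=1 t=0 v=9: → [0,2); WM=-3
i=2 t=0 v=3: → [0,2); WM=-3
i=3 t=2 v=9: → [2,4); WM=-1
i=4 t=3 v=6: → [2,5); WM=0
i=5 t=4 v=1: → [2,6); WM=1
i=6 t=4 v=2: → [2,6); WM=1
i=7 t=4 v=7: → [2,6); WM=1
i=8 t=7 v=4: → [7,9); WM=4
i=9 t=8 v=4: → [7,10); WM=5
i=10 t=11 v=7: → [11,13); WM=8
i=11 t=12 v=7: → [11,14); WM=9
i=12 t=16 v=1: → [16,18); WM=13
i=13 t=16 v=2: → [16,18); WM=13
i=14 t=16 v=6: → [16,18); WM=13
i=15 t=17 v=3: → [16,19); WM=14
i=16 t=19 v=7: → [19,21); WM=16
i=17 t=15 v=2: DROP (t<16-0); WM=16
i=18 t=22 v=3: → [22,24); WM=19
i=19 t=22 v=9: → [22,24); WM=19
i=20 t=23 v=3: → [22,25); WM=20
i=21 t=23 v=6: → [22,25); WM=20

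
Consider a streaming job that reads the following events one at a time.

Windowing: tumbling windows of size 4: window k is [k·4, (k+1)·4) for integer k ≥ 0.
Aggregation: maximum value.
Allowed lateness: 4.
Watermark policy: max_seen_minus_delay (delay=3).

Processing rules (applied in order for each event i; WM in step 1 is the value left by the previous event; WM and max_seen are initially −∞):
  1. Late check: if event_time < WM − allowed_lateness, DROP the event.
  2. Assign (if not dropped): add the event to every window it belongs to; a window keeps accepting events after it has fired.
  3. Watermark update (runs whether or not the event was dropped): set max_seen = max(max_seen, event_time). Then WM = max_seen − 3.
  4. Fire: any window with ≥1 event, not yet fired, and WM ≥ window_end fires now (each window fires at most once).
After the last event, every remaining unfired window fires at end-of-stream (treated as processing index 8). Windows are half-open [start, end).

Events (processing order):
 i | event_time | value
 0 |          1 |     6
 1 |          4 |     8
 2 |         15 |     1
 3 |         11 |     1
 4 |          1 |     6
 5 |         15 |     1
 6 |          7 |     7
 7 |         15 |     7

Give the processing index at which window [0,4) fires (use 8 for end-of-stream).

i=0 t=1 v=6: → [0,4); WM=-2
i=1 t=4 v=8: → [4,8); WM=1
i=2 t=15 v=1: → [12,16); WM=12; [0,4) fires=6 [4,8) fires=8
i=3 t=11 v=1: → [8,12); WM=12; [8,12) fires=1
i=4 t=1 v=6: DROP (t<12-4); WM=12
i=5 t=15 v=1: → [12,16); WM=12
i=6 t=7 v=7: DROP (t<12-4); WM=12
i=7 t=15 v=7: → [12,16); WM=12

2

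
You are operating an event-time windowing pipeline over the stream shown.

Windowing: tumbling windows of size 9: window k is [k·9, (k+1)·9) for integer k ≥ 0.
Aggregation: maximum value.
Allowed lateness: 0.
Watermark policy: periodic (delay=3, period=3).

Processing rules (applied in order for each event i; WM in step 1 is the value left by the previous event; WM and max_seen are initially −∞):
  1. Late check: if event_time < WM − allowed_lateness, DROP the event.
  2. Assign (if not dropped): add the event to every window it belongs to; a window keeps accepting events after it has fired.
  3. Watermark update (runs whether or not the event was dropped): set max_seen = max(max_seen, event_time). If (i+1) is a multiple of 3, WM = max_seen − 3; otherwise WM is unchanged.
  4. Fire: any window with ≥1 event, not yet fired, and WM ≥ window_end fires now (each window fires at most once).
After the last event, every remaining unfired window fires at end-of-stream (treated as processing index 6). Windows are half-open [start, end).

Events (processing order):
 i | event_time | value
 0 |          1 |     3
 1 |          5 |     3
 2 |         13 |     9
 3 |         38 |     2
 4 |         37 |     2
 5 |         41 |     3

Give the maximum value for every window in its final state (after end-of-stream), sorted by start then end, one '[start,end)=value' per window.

i=0 t=1 v=3: → [0,9); WM=−∞
i=1 t=5 v=3: → [0,9); WM=−∞
i=2 t=13 v=9: → [9,18); WM=10; [0,9) fires=3
i=3 t=38 v=2: → [36,45); WM=10
i=4 t=37 v=2: → [36,45); WM=10
i=5 t=41 v=3: → [36,45); WM=38; [9,18) fires=9

[0,9)=3 [9,18)=9 [36,45)=3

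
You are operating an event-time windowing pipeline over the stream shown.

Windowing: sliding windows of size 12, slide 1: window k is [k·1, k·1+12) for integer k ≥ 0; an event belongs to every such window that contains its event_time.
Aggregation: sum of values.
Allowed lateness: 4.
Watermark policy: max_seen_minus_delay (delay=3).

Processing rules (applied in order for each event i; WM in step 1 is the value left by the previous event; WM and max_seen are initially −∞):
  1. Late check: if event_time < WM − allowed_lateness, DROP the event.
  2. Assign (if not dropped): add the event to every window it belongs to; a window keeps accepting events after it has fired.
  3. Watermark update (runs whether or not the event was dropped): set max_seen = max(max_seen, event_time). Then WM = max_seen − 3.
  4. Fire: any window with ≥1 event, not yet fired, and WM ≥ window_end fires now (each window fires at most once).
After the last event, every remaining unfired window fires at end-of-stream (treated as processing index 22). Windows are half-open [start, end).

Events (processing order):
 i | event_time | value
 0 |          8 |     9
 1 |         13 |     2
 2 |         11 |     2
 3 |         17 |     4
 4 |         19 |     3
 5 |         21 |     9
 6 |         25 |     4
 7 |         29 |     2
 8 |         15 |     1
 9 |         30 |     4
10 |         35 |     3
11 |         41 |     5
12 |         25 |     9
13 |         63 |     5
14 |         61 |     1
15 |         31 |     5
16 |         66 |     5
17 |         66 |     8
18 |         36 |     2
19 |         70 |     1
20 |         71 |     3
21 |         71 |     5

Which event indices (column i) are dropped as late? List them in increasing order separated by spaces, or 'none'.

i=0 t=8 v=9: → [8,20),[7,19),[6,18),[5,17),[4,16),[3,15),[2,14),[1,13),[0,12); WM=5
i=1 t=13 v=2: → [13,25),[12,24),[11,23),[10,22),[9,21),[8,20),[7,19),[6,18),[5,17),[4,16),[3,15),[2,14); WM=10
i=2 t=11 v=2: → [11,23),[10,22),[9,21),[8,20),[7,19),[6,18),[5,17),[4,16),[3,15),[2,14),[1,13),[0,12); WM=10
i=3 t=17 v=4: → [17,29),[16,28),[15,27),[14,26),[13,25),[12,24),[11,23),[10,22),[9,21),[8,20),[7,19),[6,18); WM=14; [0,12) fires=11 [1,13) fires=11 [2,14) fires=13
i=4 t=19 v=3: → [19,31),[18,30),[17,29),[16,28),[15,27),[14,26),[13,25),[12,24),[11,23),[10,22),[9,21),[8,20); WM=16; [3,15) fires=13 [4,16) fires=13
i=5 t=21 v=9: → [21,33),[20,32),[19,31),[18,30),[17,29),[16,28),[15,27),[14,26),[13,25),[12,24),[11,23),[10,22); WM=18; [5,17) fires=13 [6,18) fires=17
i=6 t=25 v=4: → [25,37),[24,36),[23,35),[22,34),[21,33),[20,32),[19,31),[18,30),[17,29),[16,28),[15,27),[14,26); WM=22; [7,19) fires=17 [8,20) fires=20 [9,21) fires=11 [10,22) fires=20
i=7 t=29 v=2: → [29,41),[28,40),[27,39),[26,38),[25,37),[24,36),[23,35),[22,34),[21,33),[20,32),[19,31),[18,30); WM=26; [11,23) fires=20 [12,24) fires=18 [13,25) fires=18 [14,26) fires=20
i=8 t=15 v=1: DROP (t<26-4); WM=26
i=9 t=30 v=4: → [30,42),[29,41),[28,40),[27,39),[26,38),[25,37),[24,36),[23,35),[22,34),[21,33),[20,32),[19,31); WM=27; [15,27) fires=20
i=10 t=35 v=3: → [35,47),[34,46),[33,45),[32,44),[31,43),[30,42),[29,41),[28,40),[27,39),[26,38),[25,37),[24,36); WM=32; [16,28) fires=20 [17,29) fires=20 [18,30) fires=18 [19,31) fires=22 [20,32) fires=19
i=11 t=41 v=5: → [41,53),[40,52),[39,51),[38,50),[37,49),[36,48),[35,47),[34,46),[33,45),[32,44),[31,43),[30,42); WM=38; [21,33) fires=19 [22,34) fires=10 [23,35) fires=10 [24,36) fires=13 [25,37) fires=13 [26,38) fires=9
i=12 t=25 v=9: DROP (t<38-4); WM=38
i=13 t=63 v=5: → [63,75),[62,74),[61,73),[60,72),[59,71),[58,70),[57,69),[56,68),[55,67),[54,66),[53,65),[52,64); WM=60; [27,39) fires=9 [28,40) fires=9 [29,41) fires=9 [30,42) fires=12 [31,43) fires=8 [32,44) fires=8 [33,45) fires=8 [34,46) fires=8 [35,47) fires=8 [36,48) fires=5 [37,49) fires=5 [38,50) fires=5 [39,51) fires=5 [40,52) fires=5 [41,53) fires=5
i=14 t=61 v=1: → [61,73),[60,72),[59,71),[58,70),[57,69),[56,68),[55,67),[54,66),[53,65),[52,64),[51,63),[50,62); WM=60
i=15 t=31 v=5: DROP (t<60-4); WM=60
i=16 t=66 v=5: → [66,78),[65,77),[64,76),[63,75),[62,74),[61,73),[60,72),[59,71),[58,70),[57,69),[56,68),[55,67); WM=63; [50,62) fires=1 [51,63) fires=1
i=17 t=66 v=8: → [66,78),[65,77),[64,76),[63,75),[62,74),[61,73),[60,72),[59,71),[58,70),[57,69),[56,68),[55,67); WM=63
i=18 t=36 v=2: DROP (t<63-4); WM=63
i=19 t=70 v=1: → [70,82),[69,81),[68,80),[67,79),[66,78),[65,77),[64,76),[63,75),[62,74),[61,73),[60,72),[59,71); WM=67; [52,64) fires=6 [53,65) fires=6 [54,66) fires=6 [55,67) fires=19
i=20 t=71 v=3: → [71,83),[70,82),[69,81),[68,80),[67,79),[66,78),[65,77),[64,76),[63,75),[62,74),[61,73),[60,72); WM=68; [56,68) fires=19
i=21 t=71 v=5: → [71,83),[70,82),[69,81),[68,80),[67,79),[66,78),[65,77),[64,76),[63,75),[62,74),[61,73),[60,72); WM=68

8 12 15 18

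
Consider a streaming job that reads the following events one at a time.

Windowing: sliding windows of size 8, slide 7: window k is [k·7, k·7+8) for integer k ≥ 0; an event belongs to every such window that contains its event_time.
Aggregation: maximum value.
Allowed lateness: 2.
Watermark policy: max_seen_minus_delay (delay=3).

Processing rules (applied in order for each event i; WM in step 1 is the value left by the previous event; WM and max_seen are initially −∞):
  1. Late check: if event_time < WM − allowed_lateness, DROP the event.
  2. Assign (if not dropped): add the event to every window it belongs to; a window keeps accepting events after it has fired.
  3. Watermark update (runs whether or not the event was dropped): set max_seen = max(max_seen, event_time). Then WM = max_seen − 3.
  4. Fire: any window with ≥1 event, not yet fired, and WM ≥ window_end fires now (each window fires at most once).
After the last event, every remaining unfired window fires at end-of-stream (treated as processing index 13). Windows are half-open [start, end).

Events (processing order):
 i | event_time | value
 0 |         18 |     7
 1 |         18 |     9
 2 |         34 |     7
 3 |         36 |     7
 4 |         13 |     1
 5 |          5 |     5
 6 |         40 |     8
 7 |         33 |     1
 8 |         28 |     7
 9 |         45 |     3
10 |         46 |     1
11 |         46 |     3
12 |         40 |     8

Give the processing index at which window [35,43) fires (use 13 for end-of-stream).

10

i=0 t=18 v=7: → [14,22); WM=15
i=1 t=18 v=9: → [14,22); WM=15
i=2 t=34 v=7: → [28,36); WM=31; [14,22) fires=9
i=3 t=36 v=7: → [35,43); WM=33
i=4 t=13 v=1: DROP (t<33-2); WM=33
i=5 t=5 v=5: DROP (t<33-2); WM=33
i=6 t=40 v=8: → [35,43); WM=37; [28,36) fires=7
i=7 t=33 v=1: DROP (t<37-2); WM=37
i=8 t=28 v=7: DROP (t<37-2); WM=37
i=9 t=45 v=3: → [42,50); WM=42
i=10 t=46 v=1: → [42,50); WM=43; [35,43) fires=8
i=11 t=46 v=3: → [42,50); WM=43
i=12 t=40 v=8: DROP (t<43-2); WM=43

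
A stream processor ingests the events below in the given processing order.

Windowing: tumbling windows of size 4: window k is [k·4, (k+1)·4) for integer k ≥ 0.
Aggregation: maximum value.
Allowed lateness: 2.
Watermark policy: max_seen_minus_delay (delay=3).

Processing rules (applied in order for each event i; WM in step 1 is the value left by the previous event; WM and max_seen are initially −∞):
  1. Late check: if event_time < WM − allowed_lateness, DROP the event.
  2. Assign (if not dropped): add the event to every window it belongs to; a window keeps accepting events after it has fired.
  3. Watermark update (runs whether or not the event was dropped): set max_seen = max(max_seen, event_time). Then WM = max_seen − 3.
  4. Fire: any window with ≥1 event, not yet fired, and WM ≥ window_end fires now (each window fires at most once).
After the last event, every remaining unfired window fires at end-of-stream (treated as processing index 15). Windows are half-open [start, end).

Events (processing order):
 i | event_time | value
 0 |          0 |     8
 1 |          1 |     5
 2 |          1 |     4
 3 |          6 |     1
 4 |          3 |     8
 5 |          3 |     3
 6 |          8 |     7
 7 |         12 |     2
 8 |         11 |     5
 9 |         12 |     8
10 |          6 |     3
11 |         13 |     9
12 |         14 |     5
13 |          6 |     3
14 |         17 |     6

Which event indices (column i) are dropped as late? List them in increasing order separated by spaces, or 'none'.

i=0 t=0 v=8: → [0,4); WM=-3
i=1 t=1 v=5: → [0,4); WM=-2
i=2 t=1 v=4: → [0,4); WM=-2
i=3 t=6 v=1: → [4,8); WM=3
i=4 t=3 v=8: → [0,4); WM=3
i=5 t=3 v=3: → [0,4); WM=3
i=6 t=8 v=7: → [8,12); WM=5; [0,4) fires=8
i=7 t=12 v=2: → [12,16); WM=9; [4,8) fires=1
i=8 t=11 v=5: → [8,12); WM=9
i=9 t=12 v=8: → [12,16); WM=9
i=10 t=6 v=3: DROP (t<9-2); WM=9
i=11 t=13 v=9: → [12,16); WM=10
i=12 t=14 v=5: → [12,16); WM=11
i=13 t=6 v=3: DROP (t<11-2); WM=11
i=14 t=17 v=6: → [16,20); WM=14; [8,12) fires=7

10 13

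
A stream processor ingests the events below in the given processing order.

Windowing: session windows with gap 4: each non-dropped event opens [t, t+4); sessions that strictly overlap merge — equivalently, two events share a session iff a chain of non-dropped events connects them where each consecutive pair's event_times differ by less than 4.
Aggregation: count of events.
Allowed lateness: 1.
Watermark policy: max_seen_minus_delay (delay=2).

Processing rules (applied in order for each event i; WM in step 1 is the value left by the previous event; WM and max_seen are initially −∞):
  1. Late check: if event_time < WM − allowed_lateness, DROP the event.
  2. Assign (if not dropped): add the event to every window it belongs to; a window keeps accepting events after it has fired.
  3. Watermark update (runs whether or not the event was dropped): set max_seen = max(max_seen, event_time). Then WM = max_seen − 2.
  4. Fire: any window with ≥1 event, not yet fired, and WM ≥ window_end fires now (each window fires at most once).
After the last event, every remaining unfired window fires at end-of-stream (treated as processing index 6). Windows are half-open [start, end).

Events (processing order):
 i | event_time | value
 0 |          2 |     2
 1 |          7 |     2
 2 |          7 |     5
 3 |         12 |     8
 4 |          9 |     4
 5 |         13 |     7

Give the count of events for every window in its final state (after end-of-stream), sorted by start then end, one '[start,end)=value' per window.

i=0 t=2 v=2: → [2,6); WM=0
i=1 t=7 v=2: → [7,11); WM=5
i=2 t=7 v=5: → [7,11); WM=5
i=3 t=12 v=8: → [12,16); WM=10
i=4 t=9 v=4: → [7,16); WM=10
i=5 t=13 v=7: → [7,17); WM=11

[2,6)=1 [7,17)=5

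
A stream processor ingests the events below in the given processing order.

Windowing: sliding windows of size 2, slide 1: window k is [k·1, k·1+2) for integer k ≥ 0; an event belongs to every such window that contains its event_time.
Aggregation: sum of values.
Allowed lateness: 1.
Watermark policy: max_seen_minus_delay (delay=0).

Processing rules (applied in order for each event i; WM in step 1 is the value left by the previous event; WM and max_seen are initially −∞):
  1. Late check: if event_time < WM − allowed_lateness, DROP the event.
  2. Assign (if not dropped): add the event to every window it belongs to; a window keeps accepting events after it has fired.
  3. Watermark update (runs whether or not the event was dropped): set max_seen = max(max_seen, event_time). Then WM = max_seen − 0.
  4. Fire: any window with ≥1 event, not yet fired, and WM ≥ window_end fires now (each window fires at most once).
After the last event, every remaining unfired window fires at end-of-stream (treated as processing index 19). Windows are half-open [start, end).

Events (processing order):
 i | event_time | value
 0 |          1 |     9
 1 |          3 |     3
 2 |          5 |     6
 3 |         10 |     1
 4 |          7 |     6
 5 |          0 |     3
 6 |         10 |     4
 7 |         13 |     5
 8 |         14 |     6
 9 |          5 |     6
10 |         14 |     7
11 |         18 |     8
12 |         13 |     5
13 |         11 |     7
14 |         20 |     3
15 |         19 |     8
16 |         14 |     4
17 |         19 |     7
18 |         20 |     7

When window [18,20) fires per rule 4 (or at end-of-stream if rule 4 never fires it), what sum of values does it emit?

i=0 t=1 v=9: → [1,3),[0,2); WM=1
i=1 t=3 v=3: → [3,5),[2,4); WM=3; [0,2) fires=9 [1,3) fires=9
i=2 t=5 v=6: → [5,7),[4,6); WM=5; [2,4) fires=3 [3,5) fires=3
i=3 t=10 v=1: → [10,12),[9,11); WM=10; [4,6) fires=6 [5,7) fires=6
i=4 t=7 v=6: DROP (t<10-1); WM=10
i=5 t=0 v=3: DROP (t<10-1); WM=10
i=6 t=10 v=4: → [10,12),[9,11); WM=10
i=7 t=13 v=5: → [13,15),[12,14); WM=13; [9,11) fires=5 [10,12) fires=5
i=8 t=14 v=6: → [14,16),[13,15); WM=14; [12,14) fires=5
i=9 t=5 v=6: DROP (t<14-1); WM=14
i=10 t=14 v=7: → [14,16),[13,15); WM=14
i=11 t=18 v=8: → [18,20),[17,19); WM=18; [13,15) fires=18 [14,16) fires=13
i=12 t=13 v=5: DROP (t<18-1); WM=18
i=13 t=11 v=7: DROP (t<18-1); WM=18
i=14 t=20 v=3: → [20,22),[19,21); WM=20; [17,19) fires=8 [18,20) fires=8
i=15 t=19 v=8: → [19,21),[18,20); WM=20
i=16 t=14 v=4: DROP (t<20-1); WM=20
i=17 t=19 v=7: → [19,21),[18,20); WM=20
i=18 t=20 v=7: → [20,22),[19,21); WM=20

8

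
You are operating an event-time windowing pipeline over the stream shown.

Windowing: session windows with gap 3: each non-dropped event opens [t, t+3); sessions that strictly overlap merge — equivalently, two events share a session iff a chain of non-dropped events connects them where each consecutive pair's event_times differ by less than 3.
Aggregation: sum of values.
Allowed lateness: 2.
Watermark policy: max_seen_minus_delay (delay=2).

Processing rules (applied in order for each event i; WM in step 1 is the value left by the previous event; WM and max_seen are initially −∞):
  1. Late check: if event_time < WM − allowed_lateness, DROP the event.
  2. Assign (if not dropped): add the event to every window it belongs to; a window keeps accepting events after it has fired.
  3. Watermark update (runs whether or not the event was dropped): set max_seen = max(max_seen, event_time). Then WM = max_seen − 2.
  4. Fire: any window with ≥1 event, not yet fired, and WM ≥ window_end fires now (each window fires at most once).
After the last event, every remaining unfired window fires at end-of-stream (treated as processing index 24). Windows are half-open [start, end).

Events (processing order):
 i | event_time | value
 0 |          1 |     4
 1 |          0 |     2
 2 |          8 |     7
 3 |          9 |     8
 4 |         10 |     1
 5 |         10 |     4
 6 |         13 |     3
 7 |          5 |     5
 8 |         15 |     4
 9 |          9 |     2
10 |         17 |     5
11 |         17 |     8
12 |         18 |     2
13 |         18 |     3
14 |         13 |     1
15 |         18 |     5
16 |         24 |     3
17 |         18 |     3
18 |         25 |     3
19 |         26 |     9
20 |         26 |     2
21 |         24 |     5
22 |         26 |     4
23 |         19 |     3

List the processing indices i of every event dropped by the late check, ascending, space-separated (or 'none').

i=0 t=1 v=4: → [1,4); WM=-1
i=1 t=0 v=2: → [0,4); WM=-1
i=2 t=8 v=7: → [8,11); WM=6
i=3 t=9 v=8: → [8,12); WM=7
i=4 t=10 v=1: → [8,13); WM=8
i=5 t=10 v=4: → [8,13); WM=8
i=6 t=13 v=3: → [13,16); WM=11
i=7 t=5 v=5: DROP (t<11-2); WM=11
i=8 t=15 v=4: → [13,18); WM=13
i=9 t=9 v=2: DROP (t<13-2); WM=13
i=10 t=17 v=5: → [13,20); WM=15
i=11 t=17 v=8: → [13,20); WM=15
i=12 t=18 v=2: → [13,21); WM=16
i=13 t=18 v=3: → [13,21); WM=16
i=14 t=13 v=1: DROP (t<16-2); WM=16
i=15 t=18 v=5: → [13,21); WM=16
i=16 t=24 v=3: → [24,27); WM=22
i=17 t=18 v=3: DROP (t<22-2); WM=22
i=18 t=25 v=3: → [24,28); WM=23
i=19 t=26 v=9: → [24,29); WM=24
i=20 t=26 v=2: → [24,29); WM=24
i=21 t=24 v=5: → [24,29); WM=24
i=22 t=26 v=4: → [24,29); WM=24
i=23 t=19 v=3: DROP (t<24-2); WM=24

7 9 14 17 23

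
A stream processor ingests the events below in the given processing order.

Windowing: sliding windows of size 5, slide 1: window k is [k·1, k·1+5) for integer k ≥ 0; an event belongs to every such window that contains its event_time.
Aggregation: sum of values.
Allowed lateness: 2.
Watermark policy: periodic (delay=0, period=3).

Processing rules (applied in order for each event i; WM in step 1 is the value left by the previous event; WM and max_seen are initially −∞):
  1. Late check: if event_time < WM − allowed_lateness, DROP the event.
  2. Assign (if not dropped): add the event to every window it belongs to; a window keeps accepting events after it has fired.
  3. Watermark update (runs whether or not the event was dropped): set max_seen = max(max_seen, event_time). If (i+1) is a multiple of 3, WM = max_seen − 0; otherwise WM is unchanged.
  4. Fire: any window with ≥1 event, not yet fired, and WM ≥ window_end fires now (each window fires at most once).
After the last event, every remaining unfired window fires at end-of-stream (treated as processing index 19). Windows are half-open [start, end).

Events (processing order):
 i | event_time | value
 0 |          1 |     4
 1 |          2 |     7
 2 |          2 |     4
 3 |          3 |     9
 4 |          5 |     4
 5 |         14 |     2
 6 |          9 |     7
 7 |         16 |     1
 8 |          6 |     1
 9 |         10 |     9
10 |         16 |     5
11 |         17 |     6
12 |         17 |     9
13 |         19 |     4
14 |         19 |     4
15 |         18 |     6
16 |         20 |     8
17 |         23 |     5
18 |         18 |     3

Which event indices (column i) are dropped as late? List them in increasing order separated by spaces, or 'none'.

i=0 t=1 v=4: → [1,6),[0,5); WM=−∞
i=1 t=2 v=7: → [2,7),[1,6),[0,5); WM=−∞
i=2 t=2 v=4: → [2,7),[1,6),[0,5); WM=2
i=3 t=3 v=9: → [3,8),[2,7),[1,6),[0,5); WM=2
i=4 t=5 v=4: → [5,10),[4,9),[3,8),[2,7),[1,6); WM=2
i=5 t=14 v=2: → [14,19),[13,18),[12,17),[11,16),[10,15); WM=14; [0,5) fires=24 [1,6) fires=28 [2,7) fires=24 [3,8) fires=13 [4,9) fires=4 [5,10) fires=4
i=6 t=9 v=7: DROP (t<14-2); WM=14
i=7 t=16 v=1: → [16,21),[15,20),[14,19),[13,18),[12,17); WM=14
i=8 t=6 v=1: DROP (t<14-2); WM=16; [10,15) fires=2 [11,16) fires=2
i=9 t=10 v=9: DROP (t<16-2); WM=16
i=10 t=16 v=5: → [16,21),[15,20),[14,19),[13,18),[12,17); WM=16
i=11 t=17 v=6: → [17,22),[16,21),[15,20),[14,19),[13,18); WM=17; [12,17) fires=8
i=12 t=17 v=9: → [17,22),[16,21),[15,20),[14,19),[13,18); WM=17
i=13 t=19 v=4: → [19,24),[18,23),[17,22),[16,21),[15,20); WM=17
i=14 t=19 v=4: → [19,24),[18,23),[17,22),[16,21),[15,20); WM=19; [13,18) fires=23 [14,19) fires=23
i=15 t=18 v=6: → [18,23),[17,22),[16,21),[15,20),[14,19); WM=19
i=16 t=20 v=8: → [20,25),[19,24),[18,23),[17,22),[16,21); WM=19
i=17 t=23 v=5: → [23,28),[22,27),[21,26),[20,25),[19,24); WM=23; [15,20) fires=35 [16,21) fires=43 [17,22) fires=37 [18,23) fires=22
i=18 t=18 v=3: DROP (t<23-2); WM=23

6 8 9 18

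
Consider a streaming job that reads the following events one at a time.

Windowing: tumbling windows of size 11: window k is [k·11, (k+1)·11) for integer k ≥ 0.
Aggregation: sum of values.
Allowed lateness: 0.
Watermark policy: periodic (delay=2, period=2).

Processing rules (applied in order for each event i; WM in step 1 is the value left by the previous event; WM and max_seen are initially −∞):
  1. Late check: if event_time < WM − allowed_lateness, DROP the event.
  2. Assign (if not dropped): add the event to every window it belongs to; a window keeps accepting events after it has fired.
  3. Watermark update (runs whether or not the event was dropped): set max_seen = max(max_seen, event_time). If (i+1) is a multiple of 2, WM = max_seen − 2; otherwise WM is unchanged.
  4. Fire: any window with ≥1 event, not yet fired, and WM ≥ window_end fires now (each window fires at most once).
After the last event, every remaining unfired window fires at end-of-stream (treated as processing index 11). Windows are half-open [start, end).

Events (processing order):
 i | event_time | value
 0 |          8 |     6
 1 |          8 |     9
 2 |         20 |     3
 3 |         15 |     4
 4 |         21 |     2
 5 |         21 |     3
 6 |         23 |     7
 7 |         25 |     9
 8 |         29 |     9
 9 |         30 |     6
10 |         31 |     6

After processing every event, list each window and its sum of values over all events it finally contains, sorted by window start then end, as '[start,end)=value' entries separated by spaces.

i=0 t=8 v=6: → [0,11); WM=−∞
i=1 t=8 v=9: → [0,11); WM=6
i=2 t=20 v=3: → [11,22); WM=6
i=3 t=15 v=4: → [11,22); WM=18; [0,11) fires=15
i=4 t=21 v=2: → [11,22); WM=18
i=5 t=21 v=3: → [11,22); WM=19
i=6 t=23 v=7: → [22,33); WM=19
i=7 t=25 v=9: → [22,33); WM=23; [11,22) fires=12
i=8 t=29 v=9: → [22,33); WM=23
i=9 t=30 v=6: → [22,33); WM=28
i=10 t=31 v=6: → [22,33); WM=28

[0,11)=15 [11,22)=12 [22,33)=37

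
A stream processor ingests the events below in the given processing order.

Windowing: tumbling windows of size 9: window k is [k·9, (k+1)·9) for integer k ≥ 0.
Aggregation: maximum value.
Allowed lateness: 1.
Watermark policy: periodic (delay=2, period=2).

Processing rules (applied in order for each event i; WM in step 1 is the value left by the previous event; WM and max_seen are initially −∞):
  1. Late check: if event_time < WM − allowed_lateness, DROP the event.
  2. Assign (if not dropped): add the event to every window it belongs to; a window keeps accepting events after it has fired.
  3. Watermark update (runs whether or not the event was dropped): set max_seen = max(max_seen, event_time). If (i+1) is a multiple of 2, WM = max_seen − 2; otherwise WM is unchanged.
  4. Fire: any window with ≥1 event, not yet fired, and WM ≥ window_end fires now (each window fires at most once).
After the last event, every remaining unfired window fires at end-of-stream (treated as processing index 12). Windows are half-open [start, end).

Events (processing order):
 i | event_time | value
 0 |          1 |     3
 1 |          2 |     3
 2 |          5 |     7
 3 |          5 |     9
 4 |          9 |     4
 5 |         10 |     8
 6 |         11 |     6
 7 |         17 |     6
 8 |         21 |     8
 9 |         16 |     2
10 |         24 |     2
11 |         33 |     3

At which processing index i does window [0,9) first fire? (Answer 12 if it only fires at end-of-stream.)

i=0 t=1 v=3: → [0,9); WM=−∞
i=1 t=2 v=3: → [0,9); WM=0
i=2 t=5 v=7: → [0,9); WM=0
i=3 t=5 v=9: → [0,9); WM=3
i=4 t=9 v=4: → [9,18); WM=3
i=5 t=10 v=8: → [9,18); WM=8
i=6 t=11 v=6: → [9,18); WM=8
i=7 t=17 v=6: → [9,18); WM=15; [0,9) fires=9
i=8 t=21 v=8: → [18,27); WM=15
i=9 t=16 v=2: → [9,18); WM=19; [9,18) fires=8
i=10 t=24 v=2: → [18,27); WM=19
i=11 t=33 v=3: → [27,36); WM=31; [18,27) fires=8

7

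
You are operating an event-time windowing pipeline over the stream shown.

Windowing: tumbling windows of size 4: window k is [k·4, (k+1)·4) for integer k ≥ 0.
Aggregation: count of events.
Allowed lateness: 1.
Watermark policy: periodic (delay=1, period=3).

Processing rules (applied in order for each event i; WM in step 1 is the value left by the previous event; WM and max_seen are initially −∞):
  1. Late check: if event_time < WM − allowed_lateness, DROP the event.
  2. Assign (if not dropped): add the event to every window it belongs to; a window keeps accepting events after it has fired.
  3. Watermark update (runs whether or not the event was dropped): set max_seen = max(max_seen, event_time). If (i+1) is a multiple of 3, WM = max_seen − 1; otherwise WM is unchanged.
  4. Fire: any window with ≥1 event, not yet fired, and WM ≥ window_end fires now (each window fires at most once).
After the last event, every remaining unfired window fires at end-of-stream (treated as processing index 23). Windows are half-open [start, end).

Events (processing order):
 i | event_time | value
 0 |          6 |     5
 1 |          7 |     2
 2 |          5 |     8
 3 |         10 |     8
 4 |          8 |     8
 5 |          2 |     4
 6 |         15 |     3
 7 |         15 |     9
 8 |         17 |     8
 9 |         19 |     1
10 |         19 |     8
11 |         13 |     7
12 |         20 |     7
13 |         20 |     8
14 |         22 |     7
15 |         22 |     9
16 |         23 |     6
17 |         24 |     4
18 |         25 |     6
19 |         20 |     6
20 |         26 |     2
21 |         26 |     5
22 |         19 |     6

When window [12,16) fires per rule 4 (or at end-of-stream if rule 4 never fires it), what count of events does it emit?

i=0 t=6 v=5: → [4,8); WM=−∞
i=1 t=7 v=2: → [4,8); WM=−∞
i=2 t=5 v=8: → [4,8); WM=6
i=3 t=10 v=8: → [8,12); WM=6
i=4 t=8 v=8: → [8,12); WM=6
i=5 t=2 v=4: DROP (t<6-1); WM=9; [4,8) fires=3
i=6 t=15 v=3: → [12,16); WM=9
i=7 t=15 v=9: → [12,16); WM=9
i=8 t=17 v=8: → [16,20); WM=16; [8,12) fires=2 [12,16) fires=2
i=9 t=19 v=1: → [16,20); WM=16
i=10 t=19 v=8: → [16,20); WM=16
i=11 t=13 v=7: DROP (t<16-1); WM=18
i=12 t=20 v=7: → [20,24); WM=18
i=13 t=20 v=8: → [20,24); WM=18
i=14 t=22 v=7: → [20,24); WM=21; [16,20) fires=3
i=15 t=22 v=9: → [20,24); WM=21
i=16 t=23 v=6: → [20,24); WM=21
i=17 t=24 v=4: → [24,28); WM=23
i=18 t=25 v=6: → [24,28); WM=23
i=19 t=20 v=6: DROP (t<23-1); WM=23
i=20 t=26 v=2: → [24,28); WM=25; [20,24) fires=5
i=21 t=26 v=5: → [24,28); WM=25
i=22 t=19 v=6: DROP (t<25-1); WM=25

2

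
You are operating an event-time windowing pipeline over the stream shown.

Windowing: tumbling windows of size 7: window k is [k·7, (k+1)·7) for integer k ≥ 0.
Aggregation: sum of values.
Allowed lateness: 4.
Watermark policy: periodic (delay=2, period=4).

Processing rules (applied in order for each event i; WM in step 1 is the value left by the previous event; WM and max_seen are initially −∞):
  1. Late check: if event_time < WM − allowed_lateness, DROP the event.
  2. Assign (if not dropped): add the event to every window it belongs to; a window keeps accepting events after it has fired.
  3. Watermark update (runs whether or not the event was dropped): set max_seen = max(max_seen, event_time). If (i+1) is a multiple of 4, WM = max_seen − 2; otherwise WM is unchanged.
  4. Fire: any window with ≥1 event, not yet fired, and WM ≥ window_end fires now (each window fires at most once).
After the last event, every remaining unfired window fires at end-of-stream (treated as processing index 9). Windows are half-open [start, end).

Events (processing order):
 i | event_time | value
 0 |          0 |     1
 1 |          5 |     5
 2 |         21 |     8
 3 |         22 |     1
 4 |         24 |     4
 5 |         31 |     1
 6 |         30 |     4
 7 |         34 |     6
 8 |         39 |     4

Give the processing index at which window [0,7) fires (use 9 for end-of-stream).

3

i=0 t=0 v=1: → [0,7); WM=−∞
i=1 t=5 v=5: → [0,7); WM=−∞
i=2 t=21 v=8: → [21,28); WM=−∞
i=3 t=22 v=1: → [21,28); WM=20; [0,7) fires=6
i=4 t=24 v=4: → [21,28); WM=20
i=5 t=31 v=1: → [28,35); WM=20
i=6 t=30 v=4: → [28,35); WM=20
i=7 t=34 v=6: → [28,35); WM=32; [21,28) fires=13
i=8 t=39 v=4: → [35,42); WM=32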